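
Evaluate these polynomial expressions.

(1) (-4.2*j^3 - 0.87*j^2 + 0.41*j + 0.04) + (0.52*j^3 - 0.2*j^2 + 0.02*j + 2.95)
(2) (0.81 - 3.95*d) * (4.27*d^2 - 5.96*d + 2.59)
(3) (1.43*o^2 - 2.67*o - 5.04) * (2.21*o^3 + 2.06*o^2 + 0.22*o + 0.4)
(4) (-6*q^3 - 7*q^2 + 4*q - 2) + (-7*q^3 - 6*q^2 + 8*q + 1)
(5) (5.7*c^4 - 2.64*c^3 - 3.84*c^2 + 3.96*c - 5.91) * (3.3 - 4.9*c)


(1) = -3.68*j^3 - 1.07*j^2 + 0.43*j + 2.99
(2) = -16.8665*d^3 + 27.0007*d^2 - 15.0581*d + 2.0979
(3) = 3.1603*o^5 - 2.9549*o^4 - 16.324*o^3 - 10.3978*o^2 - 2.1768*o - 2.016
(4) = -13*q^3 - 13*q^2 + 12*q - 1
(5) = -27.93*c^5 + 31.746*c^4 + 10.104*c^3 - 32.076*c^2 + 42.027*c - 19.503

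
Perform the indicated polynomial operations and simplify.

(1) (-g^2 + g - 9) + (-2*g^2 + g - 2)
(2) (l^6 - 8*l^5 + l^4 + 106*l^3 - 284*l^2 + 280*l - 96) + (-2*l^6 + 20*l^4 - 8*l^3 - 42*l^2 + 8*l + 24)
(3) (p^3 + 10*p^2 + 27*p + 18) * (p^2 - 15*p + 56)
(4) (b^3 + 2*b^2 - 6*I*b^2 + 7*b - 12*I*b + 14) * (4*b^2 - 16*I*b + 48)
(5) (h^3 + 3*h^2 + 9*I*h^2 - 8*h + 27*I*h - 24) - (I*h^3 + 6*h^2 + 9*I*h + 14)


(1) = -3*g^2 + 2*g - 11
(2) = -l^6 - 8*l^5 + 21*l^4 + 98*l^3 - 326*l^2 + 288*l - 72
(3) = p^5 - 5*p^4 - 67*p^3 + 173*p^2 + 1242*p + 1008
(4) = 4*b^5 + 8*b^4 - 40*I*b^4 - 20*b^3 - 80*I*b^3 - 40*b^2 - 400*I*b^2 + 336*b - 800*I*b + 672
(5) = h^3 - I*h^3 - 3*h^2 + 9*I*h^2 - 8*h + 18*I*h - 38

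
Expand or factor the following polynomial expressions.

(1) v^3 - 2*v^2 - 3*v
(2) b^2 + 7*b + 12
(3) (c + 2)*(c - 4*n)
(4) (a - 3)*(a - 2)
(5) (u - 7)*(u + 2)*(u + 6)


(1) = v*(v - 3)*(v + 1)
(2) = (b + 3)*(b + 4)
(3) = c^2 - 4*c*n + 2*c - 8*n
(4) = a^2 - 5*a + 6
(5) = u^3 + u^2 - 44*u - 84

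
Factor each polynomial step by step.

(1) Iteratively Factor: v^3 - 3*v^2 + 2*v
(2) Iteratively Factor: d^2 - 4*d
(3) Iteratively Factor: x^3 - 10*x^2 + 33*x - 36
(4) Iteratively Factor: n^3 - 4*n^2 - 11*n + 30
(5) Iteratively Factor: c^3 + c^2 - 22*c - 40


(1) = (v)*(v^2 - 3*v + 2) = v*(v - 2)*(v - 1)
(2) = (d)*(d - 4)
(3) = (x - 4)*(x^2 - 6*x + 9) = (x - 4)*(x - 3)*(x - 3)
(4) = (n - 5)*(n^2 + n - 6) = (n - 5)*(n - 2)*(n + 3)
(5) = (c - 5)*(c^2 + 6*c + 8) = (c - 5)*(c + 2)*(c + 4)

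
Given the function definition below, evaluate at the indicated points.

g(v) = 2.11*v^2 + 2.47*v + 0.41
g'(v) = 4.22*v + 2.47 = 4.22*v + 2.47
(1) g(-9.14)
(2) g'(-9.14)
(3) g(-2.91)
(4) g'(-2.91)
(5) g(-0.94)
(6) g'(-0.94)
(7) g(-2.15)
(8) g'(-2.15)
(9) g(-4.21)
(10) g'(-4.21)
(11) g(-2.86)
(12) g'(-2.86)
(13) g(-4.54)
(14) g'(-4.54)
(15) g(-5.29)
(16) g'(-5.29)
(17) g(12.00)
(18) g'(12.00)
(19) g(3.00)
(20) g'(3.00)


(1) = 154.10
(2) = -36.10
(3) = 11.09
(4) = -9.81
(5) = -0.05
(6) = -1.50
(7) = 4.85
(8) = -6.60
(9) = 27.41
(10) = -15.30
(11) = 10.60
(12) = -9.60
(13) = 32.69
(14) = -16.69
(15) = 46.39
(16) = -19.85
(17) = 333.89
(18) = 53.11
(19) = 26.81
(20) = 15.13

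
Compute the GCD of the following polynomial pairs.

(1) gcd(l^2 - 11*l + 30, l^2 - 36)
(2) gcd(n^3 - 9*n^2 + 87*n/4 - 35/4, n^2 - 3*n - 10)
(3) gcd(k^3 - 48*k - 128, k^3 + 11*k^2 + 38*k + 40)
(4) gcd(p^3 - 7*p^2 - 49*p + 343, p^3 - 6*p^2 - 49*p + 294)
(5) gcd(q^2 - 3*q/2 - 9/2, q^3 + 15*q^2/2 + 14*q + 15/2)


(1) = gcd((l - 6)*(l - 5), (l - 6)*(l + 6)) = l - 6
(2) = gcd((n - 5)*(n - 7/2)*(n - 1/2), (n - 5)*(n + 2)) = n - 5
(3) = gcd((k - 8)*(k + 4)^2, (k + 2)*(k + 4)*(k + 5)) = k + 4
(4) = p^2 - 49
(5) = q + 3/2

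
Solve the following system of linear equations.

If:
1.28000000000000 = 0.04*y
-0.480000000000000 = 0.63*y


Then:
No Solution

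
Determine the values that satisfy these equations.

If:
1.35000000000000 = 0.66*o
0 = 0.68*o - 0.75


Then:
No Solution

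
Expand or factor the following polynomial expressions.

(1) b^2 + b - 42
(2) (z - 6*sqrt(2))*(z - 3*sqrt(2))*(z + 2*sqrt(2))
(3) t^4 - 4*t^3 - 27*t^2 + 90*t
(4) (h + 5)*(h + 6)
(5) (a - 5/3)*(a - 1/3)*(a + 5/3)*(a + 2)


(1) = (b - 6)*(b + 7)
(2) = z^3 - 7*sqrt(2)*z^2 + 72*sqrt(2)
(3) = t*(t - 6)*(t - 3)*(t + 5)
(4) = h^2 + 11*h + 30
(5) = a^4 + 5*a^3/3 - 31*a^2/9 - 125*a/27 + 50/27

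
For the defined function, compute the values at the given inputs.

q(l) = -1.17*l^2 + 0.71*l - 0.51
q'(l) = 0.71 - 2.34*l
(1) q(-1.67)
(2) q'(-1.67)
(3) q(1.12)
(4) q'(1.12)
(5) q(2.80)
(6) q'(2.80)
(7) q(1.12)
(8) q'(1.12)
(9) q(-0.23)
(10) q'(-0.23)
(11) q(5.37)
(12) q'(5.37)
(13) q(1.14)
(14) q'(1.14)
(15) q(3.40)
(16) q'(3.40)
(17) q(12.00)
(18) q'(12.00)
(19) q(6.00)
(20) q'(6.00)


(1) = -4.96
(2) = 4.62
(3) = -1.18
(4) = -1.91
(5) = -7.69
(6) = -5.84
(7) = -1.18
(8) = -1.91
(9) = -0.74
(10) = 1.25
(11) = -30.44
(12) = -11.86
(13) = -1.22
(14) = -1.96
(15) = -11.62
(16) = -7.25
(17) = -160.47
(18) = -27.37
(19) = -38.37
(20) = -13.33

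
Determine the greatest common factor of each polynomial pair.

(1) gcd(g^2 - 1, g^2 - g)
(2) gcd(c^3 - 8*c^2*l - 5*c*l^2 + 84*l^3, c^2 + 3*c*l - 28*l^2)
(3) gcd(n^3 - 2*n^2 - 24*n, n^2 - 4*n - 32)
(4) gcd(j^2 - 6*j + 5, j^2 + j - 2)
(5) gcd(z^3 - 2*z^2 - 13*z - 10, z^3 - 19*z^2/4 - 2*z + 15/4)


(1) = g - 1
(2) = c - 4*l
(3) = gcd(n*(n - 6)*(n + 4), (n - 8)*(n + 4)) = n + 4
(4) = gcd((j - 5)*(j - 1), (j - 1)*(j + 2)) = j - 1
(5) = gcd((z - 5)*(z + 1)*(z + 2), (z - 5)*(z - 3/4)*(z + 1)) = z^2 - 4*z - 5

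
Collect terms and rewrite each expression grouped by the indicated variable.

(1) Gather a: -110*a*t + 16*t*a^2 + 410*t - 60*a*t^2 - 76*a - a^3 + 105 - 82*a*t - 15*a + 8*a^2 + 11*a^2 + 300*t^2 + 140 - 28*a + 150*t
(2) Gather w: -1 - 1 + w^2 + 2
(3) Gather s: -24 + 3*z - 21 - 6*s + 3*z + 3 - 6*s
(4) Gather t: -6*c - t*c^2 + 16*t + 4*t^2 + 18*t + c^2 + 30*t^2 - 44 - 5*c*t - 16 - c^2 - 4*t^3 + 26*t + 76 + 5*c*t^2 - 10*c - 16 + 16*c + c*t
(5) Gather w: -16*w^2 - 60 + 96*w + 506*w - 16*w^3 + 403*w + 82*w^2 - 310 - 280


(1) = -a^3 + a^2*(16*t + 19) + a*(-60*t^2 - 192*t - 119) + 300*t^2 + 560*t + 245
(2) = w^2
(3) = -12*s + 6*z - 42
(4) = -4*t^3 + t^2*(5*c + 34) + t*(-c^2 - 4*c + 60)
(5) = -16*w^3 + 66*w^2 + 1005*w - 650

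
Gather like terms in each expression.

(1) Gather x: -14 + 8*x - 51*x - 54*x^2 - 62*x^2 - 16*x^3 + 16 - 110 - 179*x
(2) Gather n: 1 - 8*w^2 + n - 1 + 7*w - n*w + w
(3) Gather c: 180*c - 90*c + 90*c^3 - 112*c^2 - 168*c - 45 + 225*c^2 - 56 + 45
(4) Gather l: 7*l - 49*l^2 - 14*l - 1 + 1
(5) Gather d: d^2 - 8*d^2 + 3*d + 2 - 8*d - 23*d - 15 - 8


(1) = -16*x^3 - 116*x^2 - 222*x - 108
(2) = n*(1 - w) - 8*w^2 + 8*w
(3) = 90*c^3 + 113*c^2 - 78*c - 56
(4) = -49*l^2 - 7*l
(5) = -7*d^2 - 28*d - 21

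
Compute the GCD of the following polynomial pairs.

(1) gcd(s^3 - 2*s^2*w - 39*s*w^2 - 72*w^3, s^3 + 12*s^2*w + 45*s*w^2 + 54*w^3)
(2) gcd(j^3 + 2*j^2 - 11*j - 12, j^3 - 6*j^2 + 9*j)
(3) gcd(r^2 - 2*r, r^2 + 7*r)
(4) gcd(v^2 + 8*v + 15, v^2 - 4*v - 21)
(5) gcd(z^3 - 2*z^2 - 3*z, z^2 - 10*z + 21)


(1) = gcd((s - 8*w)*(s + 3*w)^2, (s + 3*w)^2*(s + 6*w)) = s^2 + 6*s*w + 9*w^2
(2) = gcd((j - 3)*(j + 1)*(j + 4), j*(j - 3)^2) = j - 3
(3) = r
(4) = gcd((v + 3)*(v + 5), (v - 7)*(v + 3)) = v + 3
(5) = gcd(z*(z - 3)*(z + 1), (z - 7)*(z - 3)) = z - 3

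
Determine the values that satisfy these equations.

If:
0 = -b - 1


Then:
b = -1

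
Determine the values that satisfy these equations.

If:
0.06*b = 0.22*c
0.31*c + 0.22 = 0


Then:
b = -2.60
c = -0.71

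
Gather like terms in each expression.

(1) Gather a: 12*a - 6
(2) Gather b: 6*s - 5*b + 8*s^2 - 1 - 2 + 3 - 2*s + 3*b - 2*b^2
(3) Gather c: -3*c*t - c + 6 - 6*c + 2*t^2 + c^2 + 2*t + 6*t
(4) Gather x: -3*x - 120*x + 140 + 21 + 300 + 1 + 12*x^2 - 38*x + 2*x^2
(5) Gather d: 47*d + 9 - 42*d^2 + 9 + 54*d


(1) = 12*a - 6
(2) = -2*b^2 - 2*b + 8*s^2 + 4*s
(3) = c^2 + c*(-3*t - 7) + 2*t^2 + 8*t + 6
(4) = 14*x^2 - 161*x + 462
(5) = -42*d^2 + 101*d + 18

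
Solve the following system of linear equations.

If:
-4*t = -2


Then:
t = 1/2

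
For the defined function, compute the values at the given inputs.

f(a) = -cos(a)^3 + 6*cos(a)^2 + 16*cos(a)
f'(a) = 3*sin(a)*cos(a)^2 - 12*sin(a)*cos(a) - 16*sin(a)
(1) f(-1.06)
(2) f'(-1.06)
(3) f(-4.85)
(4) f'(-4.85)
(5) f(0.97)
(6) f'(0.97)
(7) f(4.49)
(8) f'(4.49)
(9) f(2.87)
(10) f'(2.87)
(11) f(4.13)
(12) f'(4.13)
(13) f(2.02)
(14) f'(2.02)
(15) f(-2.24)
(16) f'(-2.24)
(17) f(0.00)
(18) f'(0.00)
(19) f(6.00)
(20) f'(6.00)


(1) = 9.14
(2) = 18.45
(3) = 2.31
(4) = -17.42
(5) = 10.78
(6) = -18.00
(7) = -3.23
(8) = 12.88
(9) = -8.95
(10) = -0.44
(11) = -6.82
(12) = 7.09
(13) = -5.73
(14) = -9.21
(15) = -7.38
(16) = 5.80
(17) = 21.00
(18) = 0.00
(19) = 20.01
(20) = 6.92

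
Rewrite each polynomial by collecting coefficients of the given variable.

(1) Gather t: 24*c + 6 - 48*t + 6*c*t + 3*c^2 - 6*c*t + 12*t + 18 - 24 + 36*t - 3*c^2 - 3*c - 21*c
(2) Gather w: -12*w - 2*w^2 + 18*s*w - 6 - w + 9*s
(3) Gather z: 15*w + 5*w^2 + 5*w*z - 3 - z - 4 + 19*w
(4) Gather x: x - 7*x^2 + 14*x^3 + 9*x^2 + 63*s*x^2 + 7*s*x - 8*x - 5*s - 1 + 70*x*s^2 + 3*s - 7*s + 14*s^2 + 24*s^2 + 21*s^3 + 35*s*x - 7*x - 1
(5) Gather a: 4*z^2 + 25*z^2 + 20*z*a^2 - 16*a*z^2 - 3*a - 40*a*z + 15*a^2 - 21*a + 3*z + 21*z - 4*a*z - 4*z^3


(1) = 0
(2) = 9*s - 2*w^2 + w*(18*s - 13) - 6
(3) = 5*w^2 + 34*w + z*(5*w - 1) - 7
(4) = 21*s^3 + 38*s^2 - 9*s + 14*x^3 + x^2*(63*s + 2) + x*(70*s^2 + 42*s - 14) - 2
(5) = a^2*(20*z + 15) + a*(-16*z^2 - 44*z - 24) - 4*z^3 + 29*z^2 + 24*z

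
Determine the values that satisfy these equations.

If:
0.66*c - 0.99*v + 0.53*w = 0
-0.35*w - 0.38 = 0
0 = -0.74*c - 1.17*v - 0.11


Then:
c = 0.38
v = -0.33
w = -1.09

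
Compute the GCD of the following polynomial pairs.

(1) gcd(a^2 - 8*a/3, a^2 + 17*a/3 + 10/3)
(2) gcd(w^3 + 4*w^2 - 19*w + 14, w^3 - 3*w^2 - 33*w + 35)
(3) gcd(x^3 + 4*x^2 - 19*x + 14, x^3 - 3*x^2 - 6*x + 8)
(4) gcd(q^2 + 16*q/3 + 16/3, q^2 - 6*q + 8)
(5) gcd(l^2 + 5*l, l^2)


(1) = gcd(a*(a - 8/3), (a + 2/3)*(a + 5)) = 1
(2) = w - 1
(3) = x - 1
(4) = 1
(5) = gcd(l*(l + 5), l^2) = l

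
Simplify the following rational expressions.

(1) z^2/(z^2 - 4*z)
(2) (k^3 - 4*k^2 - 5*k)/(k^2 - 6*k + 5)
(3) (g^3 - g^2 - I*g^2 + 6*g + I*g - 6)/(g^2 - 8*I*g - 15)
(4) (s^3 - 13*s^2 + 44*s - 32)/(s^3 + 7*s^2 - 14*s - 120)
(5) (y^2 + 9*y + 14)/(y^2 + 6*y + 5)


(1) = z/(z - 4)
(2) = (k^2 + k)/(k - 1)
(3) = (g^2 + g*(-1 + 2*I) - 2*I)/(g - 5*I)
(4) = (s^2 - 9*s + 8)/(s^2 + 11*s + 30)
(5) = (y^2 + 9*y + 14)/(y^2 + 6*y + 5)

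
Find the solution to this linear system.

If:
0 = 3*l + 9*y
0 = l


Then:
l = 0
y = 0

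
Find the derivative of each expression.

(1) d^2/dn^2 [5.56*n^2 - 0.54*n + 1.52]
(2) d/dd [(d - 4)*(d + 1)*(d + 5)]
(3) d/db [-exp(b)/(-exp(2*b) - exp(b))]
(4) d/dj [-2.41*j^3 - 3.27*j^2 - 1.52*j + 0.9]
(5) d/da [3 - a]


(1) = 11.1200000000000
(2) = 3*d^2 + 4*d - 19
(3) = -1/(4*cosh(b/2)^2)
(4) = -7.23*j^2 - 6.54*j - 1.52
(5) = -1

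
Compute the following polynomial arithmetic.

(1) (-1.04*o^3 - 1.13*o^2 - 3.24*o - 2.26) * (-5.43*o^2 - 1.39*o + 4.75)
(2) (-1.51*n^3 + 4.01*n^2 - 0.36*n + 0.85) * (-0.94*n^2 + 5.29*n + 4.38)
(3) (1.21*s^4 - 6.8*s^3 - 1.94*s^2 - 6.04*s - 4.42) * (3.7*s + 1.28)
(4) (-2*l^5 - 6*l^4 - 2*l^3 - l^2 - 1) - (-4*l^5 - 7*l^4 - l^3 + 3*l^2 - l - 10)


(1) = 5.6472*o^5 + 7.5815*o^4 + 14.2239*o^3 + 11.4079*o^2 - 12.2486*o - 10.735
(2) = 1.4194*n^5 - 11.7573*n^4 + 14.9375*n^3 + 14.8604*n^2 + 2.9197*n + 3.723
(3) = 4.477*s^5 - 23.6112*s^4 - 15.882*s^3 - 24.8312*s^2 - 24.0852*s - 5.6576
(4) = 2*l^5 + l^4 - l^3 - 4*l^2 + l + 9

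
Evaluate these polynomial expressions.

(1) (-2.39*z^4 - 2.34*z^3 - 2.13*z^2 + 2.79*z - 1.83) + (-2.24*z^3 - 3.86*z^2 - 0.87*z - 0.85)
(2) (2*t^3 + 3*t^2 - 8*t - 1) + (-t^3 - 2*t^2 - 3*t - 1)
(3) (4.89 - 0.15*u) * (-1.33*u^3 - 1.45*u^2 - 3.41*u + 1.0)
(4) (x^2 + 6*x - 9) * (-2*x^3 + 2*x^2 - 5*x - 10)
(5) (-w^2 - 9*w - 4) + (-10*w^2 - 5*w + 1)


(1) = -2.39*z^4 - 4.58*z^3 - 5.99*z^2 + 1.92*z - 2.68
(2) = t^3 + t^2 - 11*t - 2
(3) = 0.1995*u^4 - 6.2862*u^3 - 6.579*u^2 - 16.8249*u + 4.89
(4) = -2*x^5 - 10*x^4 + 25*x^3 - 58*x^2 - 15*x + 90
(5) = -11*w^2 - 14*w - 3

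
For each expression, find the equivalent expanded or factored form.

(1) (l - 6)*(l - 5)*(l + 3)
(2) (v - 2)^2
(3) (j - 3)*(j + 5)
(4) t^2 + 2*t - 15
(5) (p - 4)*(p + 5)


(1) = l^3 - 8*l^2 - 3*l + 90
(2) = v^2 - 4*v + 4
(3) = j^2 + 2*j - 15
(4) = (t - 3)*(t + 5)
(5) = p^2 + p - 20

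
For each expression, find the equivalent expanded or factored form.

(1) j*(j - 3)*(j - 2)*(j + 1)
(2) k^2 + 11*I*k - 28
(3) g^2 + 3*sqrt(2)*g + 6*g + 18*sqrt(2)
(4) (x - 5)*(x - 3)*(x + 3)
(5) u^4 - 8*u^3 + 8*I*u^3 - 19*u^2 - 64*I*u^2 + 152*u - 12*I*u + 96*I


(1) = j^4 - 4*j^3 + j^2 + 6*j
(2) = (k + 4*I)*(k + 7*I)
(3) = (g + 6)*(g + 3*sqrt(2))
(4) = x^3 - 5*x^2 - 9*x + 45
(5) = (u - 8)*(u + I)*(u + 3*I)*(u + 4*I)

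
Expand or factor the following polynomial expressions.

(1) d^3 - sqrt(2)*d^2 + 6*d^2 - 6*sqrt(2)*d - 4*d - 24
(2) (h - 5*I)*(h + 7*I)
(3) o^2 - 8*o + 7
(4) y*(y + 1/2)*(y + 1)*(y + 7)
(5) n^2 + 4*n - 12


(1) = (d + 6)*(d - 2*sqrt(2))*(d + sqrt(2))
(2) = h^2 + 2*I*h + 35
(3) = (o - 7)*(o - 1)
(4) = y^4 + 17*y^3/2 + 11*y^2 + 7*y/2
(5) = (n - 2)*(n + 6)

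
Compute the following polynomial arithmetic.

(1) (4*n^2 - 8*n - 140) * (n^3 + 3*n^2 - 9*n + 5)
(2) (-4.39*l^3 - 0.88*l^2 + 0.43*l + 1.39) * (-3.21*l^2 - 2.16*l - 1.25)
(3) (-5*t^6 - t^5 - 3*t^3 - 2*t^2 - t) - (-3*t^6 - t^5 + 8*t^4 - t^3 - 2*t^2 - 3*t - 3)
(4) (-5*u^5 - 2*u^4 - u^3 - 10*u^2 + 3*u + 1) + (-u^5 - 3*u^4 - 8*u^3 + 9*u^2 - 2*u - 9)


(1) = 4*n^5 + 4*n^4 - 200*n^3 - 328*n^2 + 1220*n - 700
(2) = 14.0919*l^5 + 12.3072*l^4 + 6.008*l^3 - 4.2907*l^2 - 3.5399*l - 1.7375
(3) = -2*t^6 - 8*t^4 - 2*t^3 + 2*t + 3
(4) = -6*u^5 - 5*u^4 - 9*u^3 - u^2 + u - 8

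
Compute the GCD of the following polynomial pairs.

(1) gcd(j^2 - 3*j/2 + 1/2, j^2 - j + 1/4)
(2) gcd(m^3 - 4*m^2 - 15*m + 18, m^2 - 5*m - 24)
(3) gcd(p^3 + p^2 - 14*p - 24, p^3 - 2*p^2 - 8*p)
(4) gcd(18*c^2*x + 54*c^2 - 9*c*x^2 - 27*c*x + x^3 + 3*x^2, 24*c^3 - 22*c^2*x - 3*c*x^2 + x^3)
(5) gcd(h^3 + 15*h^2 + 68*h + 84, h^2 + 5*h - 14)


(1) = j - 1/2
(2) = m + 3
(3) = p^2 - 2*p - 8
(4) = gcd((-6*c + x)*(-3*c + x)*(x + 3), (-6*c + x)*(-c + x)*(4*c + x)) = -6*c + x
(5) = gcd((h + 2)*(h + 6)*(h + 7), (h - 2)*(h + 7)) = h + 7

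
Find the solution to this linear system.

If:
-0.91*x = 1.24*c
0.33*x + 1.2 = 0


Then:
c = 2.67
x = -3.64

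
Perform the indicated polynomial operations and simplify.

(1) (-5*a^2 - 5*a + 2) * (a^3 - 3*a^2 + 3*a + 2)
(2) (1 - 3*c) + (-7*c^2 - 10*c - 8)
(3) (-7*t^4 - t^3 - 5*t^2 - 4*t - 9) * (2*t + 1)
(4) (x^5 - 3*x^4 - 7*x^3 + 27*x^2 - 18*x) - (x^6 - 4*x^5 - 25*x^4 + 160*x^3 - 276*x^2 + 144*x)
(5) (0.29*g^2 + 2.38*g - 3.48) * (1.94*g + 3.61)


(1) = -5*a^5 + 10*a^4 + 2*a^3 - 31*a^2 - 4*a + 4
(2) = -7*c^2 - 13*c - 7
(3) = -14*t^5 - 9*t^4 - 11*t^3 - 13*t^2 - 22*t - 9
(4) = -x^6 + 5*x^5 + 22*x^4 - 167*x^3 + 303*x^2 - 162*x
(5) = 0.5626*g^3 + 5.6641*g^2 + 1.8406*g - 12.5628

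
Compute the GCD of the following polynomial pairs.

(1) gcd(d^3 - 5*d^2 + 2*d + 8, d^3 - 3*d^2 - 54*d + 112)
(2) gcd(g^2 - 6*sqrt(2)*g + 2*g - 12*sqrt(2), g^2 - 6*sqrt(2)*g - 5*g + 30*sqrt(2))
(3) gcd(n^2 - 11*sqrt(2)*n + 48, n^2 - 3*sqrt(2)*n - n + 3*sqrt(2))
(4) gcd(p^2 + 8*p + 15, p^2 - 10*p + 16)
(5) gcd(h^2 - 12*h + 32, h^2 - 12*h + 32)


(1) = d - 2
(2) = gcd((g + 2)*(g - 6*sqrt(2)), (g - 5)*(g - 6*sqrt(2))) = g - 6*sqrt(2)
(3) = gcd((n - 8*sqrt(2))*(n - 3*sqrt(2)), (n - 1)*(n - 3*sqrt(2))) = n - 3*sqrt(2)
(4) = 1
(5) = gcd((h - 8)*(h - 4), (h - 8)*(h - 4)) = h^2 - 12*h + 32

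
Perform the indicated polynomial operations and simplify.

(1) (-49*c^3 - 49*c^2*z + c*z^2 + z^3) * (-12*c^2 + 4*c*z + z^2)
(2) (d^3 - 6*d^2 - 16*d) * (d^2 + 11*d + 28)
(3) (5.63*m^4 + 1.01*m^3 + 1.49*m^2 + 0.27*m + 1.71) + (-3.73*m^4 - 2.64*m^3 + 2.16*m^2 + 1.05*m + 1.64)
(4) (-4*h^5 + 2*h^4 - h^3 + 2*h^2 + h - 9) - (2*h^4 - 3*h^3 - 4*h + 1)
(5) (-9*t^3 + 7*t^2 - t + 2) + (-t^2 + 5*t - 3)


(1) = 588*c^5 + 392*c^4*z - 257*c^3*z^2 - 57*c^2*z^3 + 5*c*z^4 + z^5
(2) = d^5 + 5*d^4 - 54*d^3 - 344*d^2 - 448*d
(3) = 1.9*m^4 - 1.63*m^3 + 3.65*m^2 + 1.32*m + 3.35
(4) = -4*h^5 + 2*h^3 + 2*h^2 + 5*h - 10
(5) = -9*t^3 + 6*t^2 + 4*t - 1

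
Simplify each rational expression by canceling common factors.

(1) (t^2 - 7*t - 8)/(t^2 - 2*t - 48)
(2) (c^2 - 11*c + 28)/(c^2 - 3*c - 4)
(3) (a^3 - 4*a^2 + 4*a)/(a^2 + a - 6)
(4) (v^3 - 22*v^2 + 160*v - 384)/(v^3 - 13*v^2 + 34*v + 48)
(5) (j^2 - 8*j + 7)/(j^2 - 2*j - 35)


(1) = (t + 1)/(t + 6)
(2) = (c - 7)/(c + 1)
(3) = (a^2 - 2*a)/(a + 3)
(4) = (v - 8)/(v + 1)
(5) = (j - 1)/(j + 5)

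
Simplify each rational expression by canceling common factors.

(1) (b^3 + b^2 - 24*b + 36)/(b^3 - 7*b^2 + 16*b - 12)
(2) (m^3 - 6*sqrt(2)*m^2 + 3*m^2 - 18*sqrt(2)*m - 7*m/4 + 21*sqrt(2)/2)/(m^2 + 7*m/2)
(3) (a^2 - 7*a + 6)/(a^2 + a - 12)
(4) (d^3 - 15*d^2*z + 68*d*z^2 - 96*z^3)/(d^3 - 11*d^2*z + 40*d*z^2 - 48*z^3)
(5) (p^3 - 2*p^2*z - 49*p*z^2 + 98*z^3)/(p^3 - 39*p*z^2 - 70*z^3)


(1) = (b + 6)/(b - 2)
(2) = (8*m^2 + m*(-48*sqrt(2) - 4) + 24*sqrt(2))/(8*m)
(3) = (a^2 - 7*a + 6)/(a^2 + a - 12)
(4) = (-d + 8*z)/(-d + 4*z)
(5) = (p^2 + 5*p*z - 14*z^2)/(p^2 + 7*p*z + 10*z^2)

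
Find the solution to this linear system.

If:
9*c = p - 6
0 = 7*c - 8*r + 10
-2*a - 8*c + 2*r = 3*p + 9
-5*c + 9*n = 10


Then:
a = 23/2 - 19*r
c = 8*r/7 - 10/7
n = 40*r/63 + 20/63
p = 72*r/7 - 48/7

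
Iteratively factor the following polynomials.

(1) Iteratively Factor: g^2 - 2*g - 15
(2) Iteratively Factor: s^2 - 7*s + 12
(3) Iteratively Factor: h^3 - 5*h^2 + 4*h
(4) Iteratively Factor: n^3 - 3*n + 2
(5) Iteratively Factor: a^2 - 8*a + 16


(1) = (g - 5)*(g + 3)
(2) = (s - 4)*(s - 3)
(3) = (h - 4)*(h^2 - h) = (h - 4)*(h - 1)*(h)
(4) = (n + 2)*(n^2 - 2*n + 1) = (n - 1)*(n + 2)*(n - 1)
(5) = (a - 4)*(a - 4)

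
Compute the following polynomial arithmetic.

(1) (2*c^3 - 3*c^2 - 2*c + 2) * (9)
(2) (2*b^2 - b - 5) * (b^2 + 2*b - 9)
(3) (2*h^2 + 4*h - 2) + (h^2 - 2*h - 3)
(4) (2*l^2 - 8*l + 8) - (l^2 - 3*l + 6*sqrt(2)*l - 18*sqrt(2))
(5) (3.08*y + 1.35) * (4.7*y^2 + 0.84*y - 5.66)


(1) = 18*c^3 - 27*c^2 - 18*c + 18
(2) = 2*b^4 + 3*b^3 - 25*b^2 - b + 45
(3) = 3*h^2 + 2*h - 5
(4) = l^2 - 6*sqrt(2)*l - 5*l + 8 + 18*sqrt(2)
(5) = 14.476*y^3 + 8.9322*y^2 - 16.2988*y - 7.641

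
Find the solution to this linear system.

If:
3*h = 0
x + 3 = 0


Then:
h = 0
x = -3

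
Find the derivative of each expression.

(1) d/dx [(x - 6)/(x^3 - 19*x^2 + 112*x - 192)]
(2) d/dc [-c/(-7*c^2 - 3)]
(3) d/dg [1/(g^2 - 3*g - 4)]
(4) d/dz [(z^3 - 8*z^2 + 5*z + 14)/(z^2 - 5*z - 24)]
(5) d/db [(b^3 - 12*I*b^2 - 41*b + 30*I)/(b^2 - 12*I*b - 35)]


(1) = (-2*x^2 + 21*x - 60)/(x^5 - 30*x^4 + 345*x^3 - 1880*x^2 + 4800*x - 4608)
(2) = (3 - 7*c^2)/(49*c^4 + 42*c^2 + 9)
(3) = (3 - 2*g)/(-g^2 + 3*g + 4)^2
(4) = (z^4 - 10*z^3 - 37*z^2 + 356*z - 50)/(z^4 - 10*z^3 - 23*z^2 + 240*z + 576)
(5) = (b^2 - 14*I*b - 43)/(b^2 - 14*I*b - 49)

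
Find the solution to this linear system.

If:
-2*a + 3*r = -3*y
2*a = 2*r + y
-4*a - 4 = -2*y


Then:
a = -3/4
r = -1
y = 1/2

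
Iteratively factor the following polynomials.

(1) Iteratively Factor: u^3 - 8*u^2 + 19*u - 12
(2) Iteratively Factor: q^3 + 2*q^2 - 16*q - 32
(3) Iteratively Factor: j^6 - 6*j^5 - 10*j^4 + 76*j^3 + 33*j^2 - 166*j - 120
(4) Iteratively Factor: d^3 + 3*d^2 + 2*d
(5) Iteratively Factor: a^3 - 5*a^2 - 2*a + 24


(1) = (u - 3)*(u^2 - 5*u + 4) = (u - 4)*(u - 3)*(u - 1)
(2) = (q - 4)*(q^2 + 6*q + 8) = (q - 4)*(q + 4)*(q + 2)
(3) = (j - 2)*(j^5 - 4*j^4 - 18*j^3 + 40*j^2 + 113*j + 60) = (j - 5)*(j - 2)*(j^4 + j^3 - 13*j^2 - 25*j - 12) = (j - 5)*(j - 2)*(j + 3)*(j^3 - 2*j^2 - 7*j - 4) = (j - 5)*(j - 4)*(j - 2)*(j + 3)*(j^2 + 2*j + 1) = (j - 5)*(j - 4)*(j - 2)*(j + 1)*(j + 3)*(j + 1)
(4) = (d + 2)*(d^2 + d) = (d + 1)*(d + 2)*(d)
(5) = (a - 3)*(a^2 - 2*a - 8) = (a - 4)*(a - 3)*(a + 2)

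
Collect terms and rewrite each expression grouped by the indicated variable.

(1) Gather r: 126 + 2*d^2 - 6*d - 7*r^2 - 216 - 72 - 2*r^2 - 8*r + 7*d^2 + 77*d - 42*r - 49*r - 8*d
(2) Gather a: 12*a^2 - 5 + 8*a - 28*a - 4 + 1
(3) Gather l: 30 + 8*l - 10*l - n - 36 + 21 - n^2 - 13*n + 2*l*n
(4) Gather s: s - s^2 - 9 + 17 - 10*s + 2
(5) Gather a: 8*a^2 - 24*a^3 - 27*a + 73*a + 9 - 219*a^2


(1) = 9*d^2 + 63*d - 9*r^2 - 99*r - 162
(2) = 12*a^2 - 20*a - 8
(3) = l*(2*n - 2) - n^2 - 14*n + 15
(4) = -s^2 - 9*s + 10
(5) = -24*a^3 - 211*a^2 + 46*a + 9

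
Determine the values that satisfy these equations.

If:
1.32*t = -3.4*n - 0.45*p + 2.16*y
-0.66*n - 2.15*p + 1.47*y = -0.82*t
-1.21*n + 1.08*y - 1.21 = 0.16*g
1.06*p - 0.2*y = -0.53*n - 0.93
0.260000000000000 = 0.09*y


Then:
g = -31.43
n = 5.73
p = -3.20
t = -8.95
y = 2.89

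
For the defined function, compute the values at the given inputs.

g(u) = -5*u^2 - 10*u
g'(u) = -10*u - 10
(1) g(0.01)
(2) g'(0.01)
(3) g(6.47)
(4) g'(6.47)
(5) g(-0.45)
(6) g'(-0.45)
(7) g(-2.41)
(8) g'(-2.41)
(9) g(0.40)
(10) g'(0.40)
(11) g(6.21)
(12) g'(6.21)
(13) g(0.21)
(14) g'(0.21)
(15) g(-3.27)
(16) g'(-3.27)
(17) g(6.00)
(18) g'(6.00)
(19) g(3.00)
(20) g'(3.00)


(1) = -0.10
(2) = -10.10
(3) = -274.00
(4) = -74.70
(5) = 3.49
(6) = -5.50
(7) = -4.94
(8) = 14.10
(9) = -4.80
(10) = -14.00
(11) = -254.92
(12) = -72.10
(13) = -2.32
(14) = -12.10
(15) = -20.76
(16) = 22.70
(17) = -240.00
(18) = -70.00
(19) = -75.00
(20) = -40.00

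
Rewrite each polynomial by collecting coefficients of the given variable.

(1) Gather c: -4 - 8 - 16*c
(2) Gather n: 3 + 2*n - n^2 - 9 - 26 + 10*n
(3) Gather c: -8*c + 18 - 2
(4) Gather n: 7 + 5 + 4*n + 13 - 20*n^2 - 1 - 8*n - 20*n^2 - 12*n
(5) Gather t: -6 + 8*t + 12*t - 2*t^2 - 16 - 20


(1) = -16*c - 12
(2) = -n^2 + 12*n - 32
(3) = 16 - 8*c
(4) = -40*n^2 - 16*n + 24
(5) = -2*t^2 + 20*t - 42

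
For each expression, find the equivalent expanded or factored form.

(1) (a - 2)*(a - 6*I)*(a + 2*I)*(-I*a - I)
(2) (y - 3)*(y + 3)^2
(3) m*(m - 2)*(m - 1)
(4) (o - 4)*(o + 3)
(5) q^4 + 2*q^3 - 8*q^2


(1) = -I*a^4 - 4*a^3 + I*a^3 + 4*a^2 - 10*I*a^2 + 8*a + 12*I*a + 24*I
(2) = y^3 + 3*y^2 - 9*y - 27
(3) = m^3 - 3*m^2 + 2*m
(4) = o^2 - o - 12
(5) = q^2*(q - 2)*(q + 4)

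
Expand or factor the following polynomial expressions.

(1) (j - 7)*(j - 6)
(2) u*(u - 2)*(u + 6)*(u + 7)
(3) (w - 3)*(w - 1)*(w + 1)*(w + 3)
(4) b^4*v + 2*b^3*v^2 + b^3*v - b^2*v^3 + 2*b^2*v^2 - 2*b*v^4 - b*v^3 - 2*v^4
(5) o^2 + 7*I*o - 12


(1) = j^2 - 13*j + 42
(2) = u^4 + 11*u^3 + 16*u^2 - 84*u
(3) = w^4 - 10*w^2 + 9
(4) = (b - v)*(b + v)*(b + 2*v)*(b*v + v)
(5) = (o + 3*I)*(o + 4*I)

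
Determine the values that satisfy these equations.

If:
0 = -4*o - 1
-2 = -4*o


Then:
No Solution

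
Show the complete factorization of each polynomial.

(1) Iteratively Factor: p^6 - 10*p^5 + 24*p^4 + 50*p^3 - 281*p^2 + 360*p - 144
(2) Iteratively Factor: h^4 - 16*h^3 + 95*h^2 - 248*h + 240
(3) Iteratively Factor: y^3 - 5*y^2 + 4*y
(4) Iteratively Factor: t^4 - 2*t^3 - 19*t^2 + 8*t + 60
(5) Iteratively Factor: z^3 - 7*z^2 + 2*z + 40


(1) = (p - 3)*(p^5 - 7*p^4 + 3*p^3 + 59*p^2 - 104*p + 48) = (p - 3)*(p - 1)*(p^4 - 6*p^3 - 3*p^2 + 56*p - 48) = (p - 4)*(p - 3)*(p - 1)*(p^3 - 2*p^2 - 11*p + 12) = (p - 4)*(p - 3)*(p - 1)^2*(p^2 - p - 12) = (p - 4)^2*(p - 3)*(p - 1)^2*(p + 3)
(2) = (h - 3)*(h^3 - 13*h^2 + 56*h - 80) = (h - 5)*(h - 3)*(h^2 - 8*h + 16) = (h - 5)*(h - 4)*(h - 3)*(h - 4)
(3) = (y)*(y^2 - 5*y + 4) = y*(y - 4)*(y - 1)
(4) = (t + 3)*(t^3 - 5*t^2 - 4*t + 20) = (t + 2)*(t + 3)*(t^2 - 7*t + 10) = (t - 5)*(t + 2)*(t + 3)*(t - 2)
(5) = (z + 2)*(z^2 - 9*z + 20) = (z - 4)*(z + 2)*(z - 5)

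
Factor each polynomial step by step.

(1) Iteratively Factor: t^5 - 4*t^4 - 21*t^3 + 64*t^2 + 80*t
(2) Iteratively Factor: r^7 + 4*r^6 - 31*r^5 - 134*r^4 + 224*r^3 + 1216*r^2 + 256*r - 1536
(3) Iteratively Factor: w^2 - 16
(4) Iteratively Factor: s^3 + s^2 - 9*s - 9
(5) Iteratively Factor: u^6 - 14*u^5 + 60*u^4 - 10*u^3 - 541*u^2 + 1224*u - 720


(1) = (t + 4)*(t^4 - 8*t^3 + 11*t^2 + 20*t) = (t + 1)*(t + 4)*(t^3 - 9*t^2 + 20*t) = t*(t + 1)*(t + 4)*(t^2 - 9*t + 20) = t*(t - 5)*(t + 1)*(t + 4)*(t - 4)
(2) = (r - 1)*(r^6 + 5*r^5 - 26*r^4 - 160*r^3 + 64*r^2 + 1280*r + 1536) = (r - 1)*(r + 4)*(r^5 + r^4 - 30*r^3 - 40*r^2 + 224*r + 384) = (r - 1)*(r + 2)*(r + 4)*(r^4 - r^3 - 28*r^2 + 16*r + 192) = (r - 4)*(r - 1)*(r + 2)*(r + 4)*(r^3 + 3*r^2 - 16*r - 48) = (r - 4)*(r - 1)*(r + 2)*(r + 3)*(r + 4)*(r^2 - 16) = (r - 4)*(r - 1)*(r + 2)*(r + 3)*(r + 4)^2*(r - 4)
(3) = (w - 4)*(w + 4)
(4) = (s + 3)*(s^2 - 2*s - 3) = (s - 3)*(s + 3)*(s + 1)
(5) = (u - 4)*(u^5 - 10*u^4 + 20*u^3 + 70*u^2 - 261*u + 180) = (u - 4)^2*(u^4 - 6*u^3 - 4*u^2 + 54*u - 45) = (u - 4)^2*(u + 3)*(u^3 - 9*u^2 + 23*u - 15) = (u - 5)*(u - 4)^2*(u + 3)*(u^2 - 4*u + 3) = (u - 5)*(u - 4)^2*(u - 1)*(u + 3)*(u - 3)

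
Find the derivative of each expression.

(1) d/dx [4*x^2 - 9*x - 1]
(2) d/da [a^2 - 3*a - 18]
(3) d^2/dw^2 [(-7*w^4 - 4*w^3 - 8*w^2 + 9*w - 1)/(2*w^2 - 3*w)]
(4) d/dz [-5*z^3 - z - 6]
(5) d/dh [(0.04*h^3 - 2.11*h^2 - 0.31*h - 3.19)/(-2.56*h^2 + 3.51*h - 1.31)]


(1) = 8*x - 9
(2) = 2*a - 3
(3) = 2*(-28*w^6 + 126*w^5 - 189*w^4 - 48*w^3 - 12*w^2 + 18*w - 9)/(w^3*(8*w^3 - 36*w^2 + 54*w - 27))
(4) = -15*z^2 - 1
(5) = (-0.1024*h^4 + 0.2808*h^3 - 8.3569*h^2 - 10.8046*h + 11.603)/(6.5536*h^4 - 17.9712*h^3 + 19.0273*h^2 - 9.1962*h + 1.7161)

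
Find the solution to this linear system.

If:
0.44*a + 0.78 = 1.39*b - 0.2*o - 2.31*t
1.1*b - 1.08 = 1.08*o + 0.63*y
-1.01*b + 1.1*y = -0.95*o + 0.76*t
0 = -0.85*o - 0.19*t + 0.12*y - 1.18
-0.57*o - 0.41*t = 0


Then:
a = -2.69
b = 2.22
o = -1.16
t = 1.61
y = 4.16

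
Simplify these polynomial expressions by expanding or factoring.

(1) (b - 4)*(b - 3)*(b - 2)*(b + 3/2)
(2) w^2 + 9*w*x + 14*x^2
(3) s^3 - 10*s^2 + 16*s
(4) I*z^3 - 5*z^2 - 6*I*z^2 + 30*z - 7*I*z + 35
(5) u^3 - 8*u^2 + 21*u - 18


(1) = b^4 - 15*b^3/2 + 25*b^2/2 + 15*b - 36
(2) = (w + 2*x)*(w + 7*x)
(3) = s*(s - 8)*(s - 2)
(4) = (z - 7)*(z + 5*I)*(I*z + I)
(5) = (u - 3)^2*(u - 2)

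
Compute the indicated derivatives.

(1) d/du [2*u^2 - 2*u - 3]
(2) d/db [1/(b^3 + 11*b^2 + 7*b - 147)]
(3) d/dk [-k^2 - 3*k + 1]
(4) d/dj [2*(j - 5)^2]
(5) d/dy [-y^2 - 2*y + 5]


(1) = 4*u - 2
(2) = (-3*b^2 - 22*b - 7)/(b^3 + 11*b^2 + 7*b - 147)^2
(3) = -2*k - 3
(4) = 4*j - 20
(5) = -2*y - 2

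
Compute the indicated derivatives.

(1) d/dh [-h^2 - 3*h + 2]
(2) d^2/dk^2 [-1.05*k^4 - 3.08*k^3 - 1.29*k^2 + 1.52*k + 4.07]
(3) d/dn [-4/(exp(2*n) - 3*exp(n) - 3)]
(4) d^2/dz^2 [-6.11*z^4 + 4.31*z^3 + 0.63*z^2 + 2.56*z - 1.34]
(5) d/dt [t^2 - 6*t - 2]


(1) = -2*h - 3
(2) = -12.6*k^2 - 18.48*k - 2.58
(3) = (8*exp(n) - 12)*exp(n)/(-exp(2*n) + 3*exp(n) + 3)^2
(4) = -73.32*z^2 + 25.86*z + 1.26
(5) = 2*t - 6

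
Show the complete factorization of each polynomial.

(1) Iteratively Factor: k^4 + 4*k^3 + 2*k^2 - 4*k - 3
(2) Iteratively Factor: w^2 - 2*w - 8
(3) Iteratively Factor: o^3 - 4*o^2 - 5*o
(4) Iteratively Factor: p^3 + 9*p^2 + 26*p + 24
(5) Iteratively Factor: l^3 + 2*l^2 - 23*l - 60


(1) = (k + 1)*(k^3 + 3*k^2 - k - 3) = (k + 1)^2*(k^2 + 2*k - 3) = (k - 1)*(k + 1)^2*(k + 3)
(2) = (w + 2)*(w - 4)
(3) = (o)*(o^2 - 4*o - 5) = o*(o + 1)*(o - 5)
(4) = (p + 4)*(p^2 + 5*p + 6) = (p + 2)*(p + 4)*(p + 3)
(5) = (l + 3)*(l^2 - l - 20) = (l + 3)*(l + 4)*(l - 5)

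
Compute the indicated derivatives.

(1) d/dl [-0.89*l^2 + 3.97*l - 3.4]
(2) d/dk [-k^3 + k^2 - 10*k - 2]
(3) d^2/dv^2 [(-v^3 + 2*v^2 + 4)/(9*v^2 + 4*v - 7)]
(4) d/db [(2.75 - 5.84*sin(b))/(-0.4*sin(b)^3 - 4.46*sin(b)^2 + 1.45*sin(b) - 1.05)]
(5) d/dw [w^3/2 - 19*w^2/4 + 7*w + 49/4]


(1) = 3.97 - 1.78*l
(2) = -3*k^2 + 2*k - 10
(3) = 2*(-151*v^3 + 1434*v^2 + 285*v + 414)/(729*v^6 + 972*v^5 - 1269*v^4 - 1448*v^3 + 987*v^2 + 588*v - 343)
(4) = (-4.672*sin(b)^3 - 22.7464*sin(b)^2 + 24.53*sin(b) + 2.1445)*cos(b)/(0.16*sin(b)^6 + 3.568*sin(b)^5 + 18.7316*sin(b)^4 - 12.094*sin(b)^3 + 11.4685*sin(b)^2 - 3.045*sin(b) + 1.1025)
(5) = 3*w^2/2 - 19*w/2 + 7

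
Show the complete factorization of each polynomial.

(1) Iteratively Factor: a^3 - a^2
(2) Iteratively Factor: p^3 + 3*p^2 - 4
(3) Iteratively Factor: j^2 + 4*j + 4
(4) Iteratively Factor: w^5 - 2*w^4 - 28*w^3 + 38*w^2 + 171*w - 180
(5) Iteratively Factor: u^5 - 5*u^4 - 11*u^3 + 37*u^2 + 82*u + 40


(1) = (a)*(a^2 - a) = a^2*(a - 1)
(2) = (p + 2)*(p^2 + p - 2) = (p + 2)^2*(p - 1)
(3) = (j + 2)*(j + 2)
(4) = (w - 5)*(w^4 + 3*w^3 - 13*w^2 - 27*w + 36) = (w - 5)*(w - 3)*(w^3 + 6*w^2 + 5*w - 12) = (w - 5)*(w - 3)*(w + 4)*(w^2 + 2*w - 3) = (w - 5)*(w - 3)*(w - 1)*(w + 4)*(w + 3)
(5) = (u + 2)*(u^4 - 7*u^3 + 3*u^2 + 31*u + 20) = (u + 1)*(u + 2)*(u^3 - 8*u^2 + 11*u + 20) = (u - 5)*(u + 1)*(u + 2)*(u^2 - 3*u - 4) = (u - 5)*(u + 1)^2*(u + 2)*(u - 4)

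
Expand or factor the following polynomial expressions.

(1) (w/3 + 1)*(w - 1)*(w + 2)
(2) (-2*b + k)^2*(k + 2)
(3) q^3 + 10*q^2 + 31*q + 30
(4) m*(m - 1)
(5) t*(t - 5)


(1) = w^3/3 + 4*w^2/3 + w/3 - 2
(2) = 4*b^2*k + 8*b^2 - 4*b*k^2 - 8*b*k + k^3 + 2*k^2
(3) = (q + 2)*(q + 3)*(q + 5)
(4) = m^2 - m
(5) = t^2 - 5*t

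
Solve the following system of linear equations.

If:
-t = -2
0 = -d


Then:
d = 0
t = 2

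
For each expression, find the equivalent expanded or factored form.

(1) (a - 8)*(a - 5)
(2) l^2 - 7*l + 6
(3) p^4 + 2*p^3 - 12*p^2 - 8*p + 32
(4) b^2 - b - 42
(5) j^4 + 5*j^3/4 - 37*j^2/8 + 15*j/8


(1) = a^2 - 13*a + 40
(2) = (l - 6)*(l - 1)
(3) = (p - 2)^2*(p + 2)*(p + 4)
(4) = (b - 7)*(b + 6)
(5) = j*(j - 5/4)*(j - 1/2)*(j + 3)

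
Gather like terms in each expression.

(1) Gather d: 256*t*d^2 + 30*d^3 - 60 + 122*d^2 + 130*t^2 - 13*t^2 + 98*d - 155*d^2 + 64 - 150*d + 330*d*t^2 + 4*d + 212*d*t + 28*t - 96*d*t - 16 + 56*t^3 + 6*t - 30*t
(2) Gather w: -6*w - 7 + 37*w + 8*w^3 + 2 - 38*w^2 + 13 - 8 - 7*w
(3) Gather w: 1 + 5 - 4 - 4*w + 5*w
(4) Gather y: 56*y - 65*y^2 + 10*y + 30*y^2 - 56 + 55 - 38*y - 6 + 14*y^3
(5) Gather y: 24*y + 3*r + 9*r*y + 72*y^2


(1) = 30*d^3 + d^2*(256*t - 33) + d*(330*t^2 + 116*t - 48) + 56*t^3 + 117*t^2 + 4*t - 12
(2) = 8*w^3 - 38*w^2 + 24*w
(3) = w + 2
(4) = 14*y^3 - 35*y^2 + 28*y - 7
(5) = 3*r + 72*y^2 + y*(9*r + 24)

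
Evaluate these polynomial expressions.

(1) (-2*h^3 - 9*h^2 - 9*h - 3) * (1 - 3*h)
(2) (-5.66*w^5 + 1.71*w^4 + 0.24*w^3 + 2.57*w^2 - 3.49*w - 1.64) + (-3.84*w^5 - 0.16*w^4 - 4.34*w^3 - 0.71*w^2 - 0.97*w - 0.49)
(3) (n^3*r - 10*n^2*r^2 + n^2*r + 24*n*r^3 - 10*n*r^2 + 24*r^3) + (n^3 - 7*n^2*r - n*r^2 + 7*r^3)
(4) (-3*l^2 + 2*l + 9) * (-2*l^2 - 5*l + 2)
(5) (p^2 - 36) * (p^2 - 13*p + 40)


(1) = 6*h^4 + 25*h^3 + 18*h^2 - 3
(2) = -9.5*w^5 + 1.55*w^4 - 4.1*w^3 + 1.86*w^2 - 4.46*w - 2.13
(3) = n^3*r + n^3 - 10*n^2*r^2 - 6*n^2*r + 24*n*r^3 - 11*n*r^2 + 31*r^3
(4) = 6*l^4 + 11*l^3 - 34*l^2 - 41*l + 18
(5) = p^4 - 13*p^3 + 4*p^2 + 468*p - 1440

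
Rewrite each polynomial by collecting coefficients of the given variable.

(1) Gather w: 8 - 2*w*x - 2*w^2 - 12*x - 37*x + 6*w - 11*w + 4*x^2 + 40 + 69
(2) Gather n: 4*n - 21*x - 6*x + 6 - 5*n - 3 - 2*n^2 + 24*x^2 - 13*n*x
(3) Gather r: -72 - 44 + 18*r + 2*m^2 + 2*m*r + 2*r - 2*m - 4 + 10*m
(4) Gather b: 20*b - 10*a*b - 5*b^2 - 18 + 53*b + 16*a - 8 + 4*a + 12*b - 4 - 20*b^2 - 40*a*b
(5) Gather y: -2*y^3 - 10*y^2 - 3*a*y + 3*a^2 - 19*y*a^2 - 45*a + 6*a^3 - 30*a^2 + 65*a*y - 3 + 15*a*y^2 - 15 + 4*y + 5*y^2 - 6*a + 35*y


(1) = -2*w^2 + w*(-2*x - 5) + 4*x^2 - 49*x + 117
(2) = -2*n^2 + n*(-13*x - 1) + 24*x^2 - 27*x + 3
(3) = 2*m^2 + 8*m + r*(2*m + 20) - 120
(4) = 20*a - 25*b^2 + b*(85 - 50*a) - 30
(5) = 6*a^3 - 27*a^2 - 51*a - 2*y^3 + y^2*(15*a - 5) + y*(-19*a^2 + 62*a + 39) - 18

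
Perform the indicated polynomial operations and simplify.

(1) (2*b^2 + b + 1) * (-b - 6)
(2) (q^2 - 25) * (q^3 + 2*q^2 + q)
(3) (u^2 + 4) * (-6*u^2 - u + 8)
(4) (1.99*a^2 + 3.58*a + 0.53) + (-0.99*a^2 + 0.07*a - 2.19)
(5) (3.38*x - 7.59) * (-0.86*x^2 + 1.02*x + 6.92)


(1) = -2*b^3 - 13*b^2 - 7*b - 6
(2) = q^5 + 2*q^4 - 24*q^3 - 50*q^2 - 25*q
(3) = -6*u^4 - u^3 - 16*u^2 - 4*u + 32
(4) = 1.0*a^2 + 3.65*a - 1.66
(5) = -2.9068*x^3 + 9.975*x^2 + 15.6478*x - 52.5228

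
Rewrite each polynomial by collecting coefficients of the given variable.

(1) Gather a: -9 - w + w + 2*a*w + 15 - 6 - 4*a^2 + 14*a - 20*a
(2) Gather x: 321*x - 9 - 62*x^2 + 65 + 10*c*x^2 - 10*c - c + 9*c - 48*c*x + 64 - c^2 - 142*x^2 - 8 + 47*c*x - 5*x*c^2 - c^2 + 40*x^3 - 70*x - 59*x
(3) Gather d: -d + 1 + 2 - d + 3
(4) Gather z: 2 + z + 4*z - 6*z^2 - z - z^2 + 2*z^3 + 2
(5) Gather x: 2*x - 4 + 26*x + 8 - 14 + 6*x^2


(1) = -4*a^2 + a*(2*w - 6)
(2) = -2*c^2 - 2*c + 40*x^3 + x^2*(10*c - 204) + x*(-5*c^2 - c + 192) + 112
(3) = 6 - 2*d
(4) = 2*z^3 - 7*z^2 + 4*z + 4
(5) = 6*x^2 + 28*x - 10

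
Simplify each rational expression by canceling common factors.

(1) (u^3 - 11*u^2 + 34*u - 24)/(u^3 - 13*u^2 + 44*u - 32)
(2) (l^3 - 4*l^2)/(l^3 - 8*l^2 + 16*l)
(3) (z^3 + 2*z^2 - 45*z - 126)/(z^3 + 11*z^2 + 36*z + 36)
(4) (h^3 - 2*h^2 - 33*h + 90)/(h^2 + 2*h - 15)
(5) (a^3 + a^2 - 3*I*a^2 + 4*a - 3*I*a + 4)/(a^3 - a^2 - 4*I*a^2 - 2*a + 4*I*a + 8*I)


(1) = (u - 6)/(u - 8)
(2) = l/(l - 4)
(3) = (z - 7)/(z + 2)
(4) = (h^2 + h - 30)/(h + 5)
(5) = (a + I)/(a - 2)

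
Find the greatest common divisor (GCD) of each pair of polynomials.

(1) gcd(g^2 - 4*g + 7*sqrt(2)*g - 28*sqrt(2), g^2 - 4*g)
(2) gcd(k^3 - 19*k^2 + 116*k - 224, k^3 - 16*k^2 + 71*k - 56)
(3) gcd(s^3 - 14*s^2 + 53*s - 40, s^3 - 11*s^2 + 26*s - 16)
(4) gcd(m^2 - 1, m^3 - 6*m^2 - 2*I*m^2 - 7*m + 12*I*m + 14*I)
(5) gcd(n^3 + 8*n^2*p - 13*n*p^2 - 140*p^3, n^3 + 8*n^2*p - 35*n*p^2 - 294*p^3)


(1) = gcd((g - 4)*(g + 7*sqrt(2)), g*(g - 4)) = g - 4
(2) = gcd((k - 8)*(k - 7)*(k - 4), (k - 8)*(k - 7)*(k - 1)) = k^2 - 15*k + 56
(3) = s^2 - 9*s + 8
(4) = gcd((m - 1)*(m + 1), (m - 7)*(m + 1)*(m - 2*I)) = m + 1
(5) = gcd((n - 4*p)*(n + 5*p)*(n + 7*p), (n - 6*p)*(n + 7*p)^2) = n + 7*p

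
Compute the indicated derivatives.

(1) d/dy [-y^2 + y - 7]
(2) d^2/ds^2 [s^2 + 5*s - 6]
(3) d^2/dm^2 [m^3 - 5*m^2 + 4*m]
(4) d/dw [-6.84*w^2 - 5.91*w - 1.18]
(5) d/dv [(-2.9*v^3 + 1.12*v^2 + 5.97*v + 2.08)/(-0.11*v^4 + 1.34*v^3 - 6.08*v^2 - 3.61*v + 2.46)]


(1) = 1 - 2*y
(2) = 2
(3) = 6*m - 10
(4) = -13.68*w - 5.91
(5) = (-0.319*v^6 + 0.2464*v^5 + 18.1013*v^4 + 5.8536*v^3 + 2.4908*v^2 + 30.8032*v + 22.195)/(0.0121*v^8 - 0.2948*v^7 + 3.1332*v^6 - 15.5002*v^5 + 26.7504*v^4 + 50.4904*v^3 - 16.8815*v^2 - 17.7612*v + 6.0516)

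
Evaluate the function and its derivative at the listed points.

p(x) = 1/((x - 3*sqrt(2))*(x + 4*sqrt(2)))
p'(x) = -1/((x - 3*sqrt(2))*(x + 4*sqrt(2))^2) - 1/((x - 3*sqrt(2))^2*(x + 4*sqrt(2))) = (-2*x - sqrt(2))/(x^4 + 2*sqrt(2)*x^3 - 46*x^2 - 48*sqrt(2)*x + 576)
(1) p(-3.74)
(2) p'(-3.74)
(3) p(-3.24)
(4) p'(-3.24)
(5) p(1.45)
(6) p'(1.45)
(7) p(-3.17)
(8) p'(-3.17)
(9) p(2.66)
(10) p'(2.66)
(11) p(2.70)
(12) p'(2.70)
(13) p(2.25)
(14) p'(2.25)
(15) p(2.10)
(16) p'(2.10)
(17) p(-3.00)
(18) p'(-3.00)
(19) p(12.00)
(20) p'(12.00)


(1) = -0.07
(2) = 0.03
(3) = -0.06
(4) = 0.02
(5) = -0.05
(6) = -0.01
(7) = -0.05
(8) = 0.01
(9) = -0.08
(10) = -0.04
(11) = -0.08
(12) = -0.04
(13) = -0.06
(14) = -0.02
(15) = -0.06
(16) = -0.02
(17) = -0.05
(18) = 0.01
(19) = 0.01
(20) = -0.00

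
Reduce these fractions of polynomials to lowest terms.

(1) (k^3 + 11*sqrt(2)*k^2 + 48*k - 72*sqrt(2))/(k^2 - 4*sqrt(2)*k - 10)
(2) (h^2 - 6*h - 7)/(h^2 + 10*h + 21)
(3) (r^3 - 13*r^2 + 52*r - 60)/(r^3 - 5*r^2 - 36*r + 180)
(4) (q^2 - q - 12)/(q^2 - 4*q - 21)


(1) = (k^3 + 11*sqrt(2)*k^2 + 48*k - 72*sqrt(2))/(k^2 - 4*sqrt(2)*k - 10)
(2) = (h^2 - 6*h - 7)/(h^2 + 10*h + 21)
(3) = (r - 2)/(r + 6)
(4) = (q - 4)/(q - 7)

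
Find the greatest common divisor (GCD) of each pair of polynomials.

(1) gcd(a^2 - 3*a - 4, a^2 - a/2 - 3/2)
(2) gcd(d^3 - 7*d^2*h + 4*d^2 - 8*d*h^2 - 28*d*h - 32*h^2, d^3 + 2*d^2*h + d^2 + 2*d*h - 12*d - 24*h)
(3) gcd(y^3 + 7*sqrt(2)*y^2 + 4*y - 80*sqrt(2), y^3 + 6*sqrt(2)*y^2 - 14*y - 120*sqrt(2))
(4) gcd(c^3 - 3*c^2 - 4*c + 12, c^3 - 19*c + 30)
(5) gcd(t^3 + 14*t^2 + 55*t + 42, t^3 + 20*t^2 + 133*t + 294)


(1) = gcd((a - 4)*(a + 1), (a - 3/2)*(a + 1)) = a + 1
(2) = d + 4
(3) = gcd((y - 2*sqrt(2))*(y + 4*sqrt(2))*(y + 5*sqrt(2)), (y - 3*sqrt(2))*(y + 4*sqrt(2))*(y + 5*sqrt(2))) = y^2 + 9*sqrt(2)*y + 40
(4) = c^2 - 5*c + 6
(5) = t^2 + 13*t + 42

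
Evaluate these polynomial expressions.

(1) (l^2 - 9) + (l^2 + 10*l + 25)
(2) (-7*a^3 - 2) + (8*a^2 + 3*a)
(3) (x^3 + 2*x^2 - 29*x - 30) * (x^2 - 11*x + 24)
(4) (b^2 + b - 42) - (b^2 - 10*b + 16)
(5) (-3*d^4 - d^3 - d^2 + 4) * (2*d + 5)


(1) = 2*l^2 + 10*l + 16
(2) = -7*a^3 + 8*a^2 + 3*a - 2
(3) = x^5 - 9*x^4 - 27*x^3 + 337*x^2 - 366*x - 720
(4) = 11*b - 58
(5) = -6*d^5 - 17*d^4 - 7*d^3 - 5*d^2 + 8*d + 20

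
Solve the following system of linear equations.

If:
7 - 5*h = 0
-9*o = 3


Then:
h = 7/5
o = -1/3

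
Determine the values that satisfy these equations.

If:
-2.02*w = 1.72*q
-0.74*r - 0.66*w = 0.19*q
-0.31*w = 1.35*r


Then:
q = 0.00
r = 0.00
w = 0.00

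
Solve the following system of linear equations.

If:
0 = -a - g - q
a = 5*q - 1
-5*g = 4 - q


Then:
a = 14/31
g = -23/31
q = 9/31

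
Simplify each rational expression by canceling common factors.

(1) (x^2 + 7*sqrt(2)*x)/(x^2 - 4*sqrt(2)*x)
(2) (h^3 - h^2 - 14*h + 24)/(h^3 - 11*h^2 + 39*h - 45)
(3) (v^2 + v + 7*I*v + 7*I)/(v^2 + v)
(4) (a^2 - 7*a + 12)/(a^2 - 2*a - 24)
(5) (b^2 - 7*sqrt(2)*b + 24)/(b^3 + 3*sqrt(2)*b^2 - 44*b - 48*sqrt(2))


(1) = (x + 7*sqrt(2))/(x - 4*sqrt(2))
(2) = (h^2 + 2*h - 8)/(h^2 - 8*h + 15)
(3) = (v + 7*I)/v
(4) = (a^2 - 7*a + 12)/(a^2 - 2*a - 24)
(5) = (b - 3*sqrt(2))/(b^2 + 7*sqrt(2)*b + 12)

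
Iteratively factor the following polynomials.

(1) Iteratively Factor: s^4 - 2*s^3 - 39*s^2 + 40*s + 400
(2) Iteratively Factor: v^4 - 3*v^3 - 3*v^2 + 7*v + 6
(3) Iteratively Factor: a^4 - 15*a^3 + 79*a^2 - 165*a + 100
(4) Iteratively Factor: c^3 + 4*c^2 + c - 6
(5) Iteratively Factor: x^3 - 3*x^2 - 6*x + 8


(1) = (s - 5)*(s^3 + 3*s^2 - 24*s - 80) = (s - 5)^2*(s^2 + 8*s + 16) = (s - 5)^2*(s + 4)*(s + 4)
(2) = (v + 1)*(v^3 - 4*v^2 + v + 6) = (v - 3)*(v + 1)*(v^2 - v - 2) = (v - 3)*(v - 2)*(v + 1)*(v + 1)
(3) = (a - 4)*(a^3 - 11*a^2 + 35*a - 25) = (a - 5)*(a - 4)*(a^2 - 6*a + 5) = (a - 5)*(a - 4)*(a - 1)*(a - 5)
(4) = (c + 3)*(c^2 + c - 2) = (c - 1)*(c + 3)*(c + 2)
(5) = (x + 2)*(x^2 - 5*x + 4) = (x - 4)*(x + 2)*(x - 1)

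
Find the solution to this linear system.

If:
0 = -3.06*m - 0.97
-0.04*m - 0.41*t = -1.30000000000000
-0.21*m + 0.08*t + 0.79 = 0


Then:
No Solution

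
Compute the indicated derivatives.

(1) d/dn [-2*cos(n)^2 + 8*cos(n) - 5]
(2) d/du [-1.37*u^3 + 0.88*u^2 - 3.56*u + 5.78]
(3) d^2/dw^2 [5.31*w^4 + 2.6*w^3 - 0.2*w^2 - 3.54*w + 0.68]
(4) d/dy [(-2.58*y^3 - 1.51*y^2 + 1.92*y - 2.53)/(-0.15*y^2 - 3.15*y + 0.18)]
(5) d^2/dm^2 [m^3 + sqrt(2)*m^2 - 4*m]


(1) = 4*(cos(n) - 2)*sin(n)
(2) = -4.11*u^2 + 1.76*u - 3.56
(3) = 63.72*w^2 + 15.6*w - 0.4
(4) = (0.387*y^4 + 16.254*y^3 + 3.6513*y^2 - 1.3026*y - 7.6239)/(0.0225*y^4 + 0.945*y^3 + 9.8685*y^2 - 1.134*y + 0.0324)
(5) = 6*m + 2*sqrt(2)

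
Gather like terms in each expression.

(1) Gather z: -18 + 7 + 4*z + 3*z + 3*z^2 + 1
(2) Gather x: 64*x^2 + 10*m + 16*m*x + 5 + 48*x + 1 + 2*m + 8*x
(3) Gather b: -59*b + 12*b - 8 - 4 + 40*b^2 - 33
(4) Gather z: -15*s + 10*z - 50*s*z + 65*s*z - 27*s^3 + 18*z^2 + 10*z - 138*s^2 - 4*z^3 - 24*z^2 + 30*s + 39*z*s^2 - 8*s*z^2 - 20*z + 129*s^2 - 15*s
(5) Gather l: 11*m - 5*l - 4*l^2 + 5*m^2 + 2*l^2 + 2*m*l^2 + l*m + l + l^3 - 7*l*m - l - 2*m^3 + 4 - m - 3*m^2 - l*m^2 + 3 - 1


(1) = 3*z^2 + 7*z - 10
(2) = 12*m + 64*x^2 + x*(16*m + 56) + 6
(3) = 40*b^2 - 47*b - 45
(4) = -27*s^3 - 9*s^2 - 4*z^3 + z^2*(-8*s - 6) + z*(39*s^2 + 15*s)
(5) = l^3 + l^2*(2*m - 2) + l*(-m^2 - 6*m - 5) - 2*m^3 + 2*m^2 + 10*m + 6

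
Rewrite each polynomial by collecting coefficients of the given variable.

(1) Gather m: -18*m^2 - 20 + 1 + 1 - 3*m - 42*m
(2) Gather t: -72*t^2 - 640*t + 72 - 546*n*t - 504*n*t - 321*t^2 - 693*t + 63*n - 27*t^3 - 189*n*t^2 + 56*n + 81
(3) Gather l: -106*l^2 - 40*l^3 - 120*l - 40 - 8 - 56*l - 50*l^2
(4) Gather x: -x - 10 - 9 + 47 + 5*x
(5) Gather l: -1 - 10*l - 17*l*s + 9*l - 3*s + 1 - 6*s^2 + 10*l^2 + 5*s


(1) = -18*m^2 - 45*m - 18
(2) = 119*n - 27*t^3 + t^2*(-189*n - 393) + t*(-1050*n - 1333) + 153
(3) = -40*l^3 - 156*l^2 - 176*l - 48
(4) = 4*x + 28
(5) = 10*l^2 + l*(-17*s - 1) - 6*s^2 + 2*s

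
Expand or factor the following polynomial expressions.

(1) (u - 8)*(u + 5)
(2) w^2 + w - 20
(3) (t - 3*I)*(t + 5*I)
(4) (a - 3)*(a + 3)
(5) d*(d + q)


(1) = u^2 - 3*u - 40
(2) = (w - 4)*(w + 5)
(3) = t^2 + 2*I*t + 15
(4) = a^2 - 9
(5) = d^2 + d*q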